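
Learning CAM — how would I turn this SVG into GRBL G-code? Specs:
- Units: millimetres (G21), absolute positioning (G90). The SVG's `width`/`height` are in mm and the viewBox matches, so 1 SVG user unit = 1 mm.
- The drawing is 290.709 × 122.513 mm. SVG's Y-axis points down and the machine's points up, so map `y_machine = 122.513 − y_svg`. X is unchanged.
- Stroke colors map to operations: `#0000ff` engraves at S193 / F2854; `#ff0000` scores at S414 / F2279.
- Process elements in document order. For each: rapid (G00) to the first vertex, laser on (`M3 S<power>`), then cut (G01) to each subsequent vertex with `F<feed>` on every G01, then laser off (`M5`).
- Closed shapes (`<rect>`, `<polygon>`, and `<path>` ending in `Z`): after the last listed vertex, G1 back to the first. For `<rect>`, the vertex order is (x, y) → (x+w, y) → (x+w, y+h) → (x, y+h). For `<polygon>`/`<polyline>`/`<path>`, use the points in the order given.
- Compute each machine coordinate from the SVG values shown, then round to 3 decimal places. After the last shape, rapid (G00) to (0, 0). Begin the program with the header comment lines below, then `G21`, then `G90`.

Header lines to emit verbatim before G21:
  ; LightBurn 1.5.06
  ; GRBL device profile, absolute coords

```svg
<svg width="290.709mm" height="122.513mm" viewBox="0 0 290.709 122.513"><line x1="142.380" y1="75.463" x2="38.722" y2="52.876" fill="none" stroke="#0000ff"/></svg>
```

Since the viewBox matches the mm dimensions, user units are millimetres directly. The only transform is the Y-flip y_m = 122.513 − y_svg.

Shape 1 is a line segment drawn with `<line>`. Its stroke #0000ff means engrave at S193, F2854. After flipping Y the toolpath is (142.380,47.050) → (38.722,69.637).

; LightBurn 1.5.06
; GRBL device profile, absolute coords
G21
G90
G00 X142.380 Y47.050
M3 S193
G01 X38.722 Y69.637 F2854
M5
G00 X0.000 Y0.000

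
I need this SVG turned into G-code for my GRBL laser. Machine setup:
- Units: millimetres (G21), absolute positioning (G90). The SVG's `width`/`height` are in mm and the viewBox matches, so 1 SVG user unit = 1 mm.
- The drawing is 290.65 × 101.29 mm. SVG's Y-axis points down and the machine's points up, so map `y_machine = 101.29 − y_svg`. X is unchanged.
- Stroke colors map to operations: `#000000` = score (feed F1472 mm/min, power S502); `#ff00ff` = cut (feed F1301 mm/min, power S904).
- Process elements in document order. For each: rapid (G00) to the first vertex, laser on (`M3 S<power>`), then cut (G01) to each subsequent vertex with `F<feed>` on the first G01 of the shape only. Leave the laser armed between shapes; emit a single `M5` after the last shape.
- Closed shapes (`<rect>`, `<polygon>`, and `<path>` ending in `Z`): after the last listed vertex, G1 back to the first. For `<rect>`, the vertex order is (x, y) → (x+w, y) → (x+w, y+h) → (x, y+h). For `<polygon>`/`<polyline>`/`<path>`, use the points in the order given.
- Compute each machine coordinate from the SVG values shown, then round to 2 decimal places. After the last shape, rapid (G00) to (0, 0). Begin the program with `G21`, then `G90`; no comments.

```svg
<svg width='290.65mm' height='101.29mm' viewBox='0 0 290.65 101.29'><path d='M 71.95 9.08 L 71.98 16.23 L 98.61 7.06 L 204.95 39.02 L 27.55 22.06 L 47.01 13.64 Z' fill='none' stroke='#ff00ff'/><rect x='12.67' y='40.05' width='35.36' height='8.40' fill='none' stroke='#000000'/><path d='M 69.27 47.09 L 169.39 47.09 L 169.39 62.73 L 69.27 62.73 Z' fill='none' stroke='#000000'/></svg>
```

viewBox `0 0 290.65 101.29` with mm width/height → 1 unit = 1 mm. Flip: y_m = 101.29 − y_svg.

**Shape 1** — `<path>` closed polygon, stroke `#ff00ff` → cut (S904, F1301). Machine vertices: (71.95,92.21) → (71.98,85.06) → (98.61,94.23) → (204.95,62.27) → (27.55,79.23) → (47.01,87.65) → (71.95,92.21). Closed: final G1 returns to the first vertex.

**Shape 2** — `<rect>` rectangle, stroke `#000000` → score (S502, F1472). Machine vertices: (12.67,61.24) → (48.03,61.24) → (48.03,52.84) → (12.67,52.84) → (12.67,61.24). Closed: final G1 returns to the first vertex.

**Shape 3** — `<path>` rectangle, stroke `#000000` → score (S502, F1472). Machine vertices: (69.27,54.20) → (169.39,54.20) → (169.39,38.56) → (69.27,38.56) → (69.27,54.20). Closed: final G1 returns to the first vertex.

G21
G90
G00 X71.95 Y92.21
M3 S904
G01 X71.98 Y85.06 F1301
G01 X98.61 Y94.23
G01 X204.95 Y62.27
G01 X27.55 Y79.23
G01 X47.01 Y87.65
G01 X71.95 Y92.21
G00 X12.67 Y61.24
M3 S502
G01 X48.03 Y61.24 F1472
G01 X48.03 Y52.84
G01 X12.67 Y52.84
G01 X12.67 Y61.24
G00 X69.27 Y54.20
M3 S502
G01 X169.39 Y54.20 F1472
G01 X169.39 Y38.56
G01 X69.27 Y38.56
G01 X69.27 Y54.20
M5
G00 X0.00 Y0.00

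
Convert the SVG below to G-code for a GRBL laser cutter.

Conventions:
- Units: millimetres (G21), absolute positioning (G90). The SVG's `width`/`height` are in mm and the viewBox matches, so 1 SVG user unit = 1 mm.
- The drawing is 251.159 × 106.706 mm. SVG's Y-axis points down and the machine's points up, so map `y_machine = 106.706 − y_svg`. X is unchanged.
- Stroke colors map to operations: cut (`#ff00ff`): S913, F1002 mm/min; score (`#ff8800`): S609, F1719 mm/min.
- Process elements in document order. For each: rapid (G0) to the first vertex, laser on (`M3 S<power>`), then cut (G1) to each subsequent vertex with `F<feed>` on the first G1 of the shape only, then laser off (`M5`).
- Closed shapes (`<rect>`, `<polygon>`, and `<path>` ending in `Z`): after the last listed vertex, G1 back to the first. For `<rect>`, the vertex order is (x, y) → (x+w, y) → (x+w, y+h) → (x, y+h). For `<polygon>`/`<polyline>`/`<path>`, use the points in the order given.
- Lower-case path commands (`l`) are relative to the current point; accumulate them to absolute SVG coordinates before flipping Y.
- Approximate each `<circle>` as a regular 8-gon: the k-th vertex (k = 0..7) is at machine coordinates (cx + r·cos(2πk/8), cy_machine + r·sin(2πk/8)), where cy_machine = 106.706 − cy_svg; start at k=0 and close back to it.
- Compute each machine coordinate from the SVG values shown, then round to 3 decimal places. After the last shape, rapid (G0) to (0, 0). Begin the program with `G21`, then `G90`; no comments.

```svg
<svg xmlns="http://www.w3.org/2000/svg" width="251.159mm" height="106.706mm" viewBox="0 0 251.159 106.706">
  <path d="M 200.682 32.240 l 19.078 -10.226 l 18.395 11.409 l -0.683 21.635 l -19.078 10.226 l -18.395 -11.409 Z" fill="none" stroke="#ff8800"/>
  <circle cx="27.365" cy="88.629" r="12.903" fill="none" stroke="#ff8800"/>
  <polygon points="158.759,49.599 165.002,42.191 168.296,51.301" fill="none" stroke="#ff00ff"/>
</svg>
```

G21
G90
G0 X200.682 Y74.466
M3 S609
G1 X219.760 Y84.692 F1719
G1 X238.155 Y73.283
G1 X237.472 Y51.648
G1 X218.394 Y41.422
G1 X199.999 Y52.831
G1 X200.682 Y74.466
M5
G0 X40.268 Y18.077
M3 S609
G1 X36.489 Y27.201 F1719
G1 X27.365 Y30.980
G1 X18.241 Y27.201
G1 X14.462 Y18.077
G1 X18.241 Y8.953
G1 X27.365 Y5.174
G1 X36.489 Y8.953
G1 X40.268 Y18.077
M5
G0 X158.759 Y57.107
M3 S913
G1 X165.002 Y64.515 F1002
G1 X168.296 Y55.405
G1 X158.759 Y57.107
M5
G0 X0.000 Y0.000

1 u = 1 mm; y_m = 106.706 − y.

[1] `<path>` regular polygon, #ff8800→score S609 F1719: (200.682,74.466) → (219.760,84.692) → (238.155,73.283) → (237.472,51.648) → (218.394,41.422) → (199.999,52.831) → (200.682,74.466) (closed)

[2] `<circle>` circle, #ff8800→score S609 F1719: (40.268,18.077) → (36.489,27.201) → (27.365,30.980) → (18.241,27.201) → (14.462,18.077) → (18.241,8.953) → (27.365,5.174) → (36.489,8.953) → (40.268,18.077) (closed)

[3] `<polygon>` regular polygon, #ff00ff→cut S913 F1002: (158.759,57.107) → (165.002,64.515) → (168.296,55.405) → (158.759,57.107) (closed)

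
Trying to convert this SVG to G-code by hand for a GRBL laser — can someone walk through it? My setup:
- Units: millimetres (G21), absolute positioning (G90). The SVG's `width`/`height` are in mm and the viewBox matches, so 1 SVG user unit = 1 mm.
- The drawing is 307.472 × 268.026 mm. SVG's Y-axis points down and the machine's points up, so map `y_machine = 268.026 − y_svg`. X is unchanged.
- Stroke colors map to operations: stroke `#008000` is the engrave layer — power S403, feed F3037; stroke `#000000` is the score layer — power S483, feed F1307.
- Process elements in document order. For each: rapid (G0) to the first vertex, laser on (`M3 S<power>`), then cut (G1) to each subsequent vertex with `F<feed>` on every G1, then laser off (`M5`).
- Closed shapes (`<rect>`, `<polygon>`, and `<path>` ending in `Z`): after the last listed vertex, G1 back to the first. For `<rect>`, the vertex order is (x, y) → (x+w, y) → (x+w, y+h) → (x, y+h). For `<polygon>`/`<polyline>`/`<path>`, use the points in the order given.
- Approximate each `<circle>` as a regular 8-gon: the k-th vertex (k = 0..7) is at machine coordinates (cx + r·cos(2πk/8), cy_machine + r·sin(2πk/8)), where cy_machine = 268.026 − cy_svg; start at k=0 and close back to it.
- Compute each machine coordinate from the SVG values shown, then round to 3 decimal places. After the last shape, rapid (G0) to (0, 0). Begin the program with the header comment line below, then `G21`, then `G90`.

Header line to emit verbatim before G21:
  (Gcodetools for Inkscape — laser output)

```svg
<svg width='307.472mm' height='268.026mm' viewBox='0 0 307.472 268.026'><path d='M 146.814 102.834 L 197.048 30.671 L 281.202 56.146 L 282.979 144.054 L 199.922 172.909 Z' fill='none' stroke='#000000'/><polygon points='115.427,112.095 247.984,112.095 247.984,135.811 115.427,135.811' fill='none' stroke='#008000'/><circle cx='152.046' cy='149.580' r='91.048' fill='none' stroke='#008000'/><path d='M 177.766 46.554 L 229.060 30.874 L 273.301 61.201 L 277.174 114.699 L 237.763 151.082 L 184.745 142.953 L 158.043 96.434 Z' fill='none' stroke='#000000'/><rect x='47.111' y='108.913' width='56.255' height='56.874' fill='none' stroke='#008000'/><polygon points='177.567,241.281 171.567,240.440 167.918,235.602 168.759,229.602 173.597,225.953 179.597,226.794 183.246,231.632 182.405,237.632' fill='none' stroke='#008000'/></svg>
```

(Gcodetools for Inkscape — laser output)
G21
G90
G0 X146.814 Y165.192
M3 S483
G1 X197.048 Y237.355 F1307
G1 X281.202 Y211.880 F1307
G1 X282.979 Y123.972 F1307
G1 X199.922 Y95.117 F1307
G1 X146.814 Y165.192 F1307
M5
G0 X115.427 Y155.931
M3 S403
G1 X247.984 Y155.931 F3037
G1 X247.984 Y132.215 F3037
G1 X115.427 Y132.215 F3037
G1 X115.427 Y155.931 F3037
M5
G0 X243.094 Y118.446
M3 S403
G1 X216.427 Y182.827 F3037
G1 X152.046 Y209.494 F3037
G1 X87.665 Y182.827 F3037
G1 X60.998 Y118.446 F3037
G1 X87.665 Y54.065 F3037
G1 X152.046 Y27.398 F3037
G1 X216.427 Y54.065 F3037
G1 X243.094 Y118.446 F3037
M5
G0 X177.766 Y221.472
M3 S483
G1 X229.060 Y237.152 F1307
G1 X273.301 Y206.825 F1307
G1 X277.174 Y153.327 F1307
G1 X237.763 Y116.944 F1307
G1 X184.745 Y125.073 F1307
G1 X158.043 Y171.592 F1307
G1 X177.766 Y221.472 F1307
M5
G0 X47.111 Y159.113
M3 S403
G1 X103.366 Y159.113 F3037
G1 X103.366 Y102.239 F3037
G1 X47.111 Y102.239 F3037
G1 X47.111 Y159.113 F3037
M5
G0 X177.567 Y26.745
M3 S403
G1 X171.567 Y27.586 F3037
G1 X167.918 Y32.424 F3037
G1 X168.759 Y38.424 F3037
G1 X173.597 Y42.073 F3037
G1 X179.597 Y41.232 F3037
G1 X183.246 Y36.394 F3037
G1 X182.405 Y30.394 F3037
G1 X177.567 Y26.745 F3037
M5
G0 X0.000 Y0.000

1 u = 1 mm; y_m = 268.026 − y.

[1] `<path>` regular polygon, #000000→score S483 F1307: (146.814,165.192) → (197.048,237.355) → (281.202,211.880) → (282.979,123.972) → (199.922,95.117) → (146.814,165.192) (closed)

[2] `<polygon>` rectangle, #008000→engrave S403 F3037: (115.427,155.931) → (247.984,155.931) → (247.984,132.215) → (115.427,132.215) → (115.427,155.931) (closed)

[3] `<circle>` circle, #008000→engrave S403 F3037: (243.094,118.446) → (216.427,182.827) → (152.046,209.494) → (87.665,182.827) → (60.998,118.446) → (87.665,54.065) → (152.046,27.398) → (216.427,54.065) → (243.094,118.446) (closed)

[4] `<path>` regular polygon, #000000→score S483 F1307: (177.766,221.472) → (229.060,237.152) → (273.301,206.825) → (277.174,153.327) → (237.763,116.944) → (184.745,125.073) → (158.043,171.592) → (177.766,221.472) (closed)

[5] `<rect>` rectangle, #008000→engrave S403 F3037: (47.111,159.113) → (103.366,159.113) → (103.366,102.239) → (47.111,102.239) → (47.111,159.113) (closed)

[6] `<polygon>` regular polygon, #008000→engrave S403 F3037: (177.567,26.745) → (171.567,27.586) → (167.918,32.424) → (168.759,38.424) → (173.597,42.073) → (179.597,41.232) → (183.246,36.394) → (182.405,30.394) → (177.567,26.745) (closed)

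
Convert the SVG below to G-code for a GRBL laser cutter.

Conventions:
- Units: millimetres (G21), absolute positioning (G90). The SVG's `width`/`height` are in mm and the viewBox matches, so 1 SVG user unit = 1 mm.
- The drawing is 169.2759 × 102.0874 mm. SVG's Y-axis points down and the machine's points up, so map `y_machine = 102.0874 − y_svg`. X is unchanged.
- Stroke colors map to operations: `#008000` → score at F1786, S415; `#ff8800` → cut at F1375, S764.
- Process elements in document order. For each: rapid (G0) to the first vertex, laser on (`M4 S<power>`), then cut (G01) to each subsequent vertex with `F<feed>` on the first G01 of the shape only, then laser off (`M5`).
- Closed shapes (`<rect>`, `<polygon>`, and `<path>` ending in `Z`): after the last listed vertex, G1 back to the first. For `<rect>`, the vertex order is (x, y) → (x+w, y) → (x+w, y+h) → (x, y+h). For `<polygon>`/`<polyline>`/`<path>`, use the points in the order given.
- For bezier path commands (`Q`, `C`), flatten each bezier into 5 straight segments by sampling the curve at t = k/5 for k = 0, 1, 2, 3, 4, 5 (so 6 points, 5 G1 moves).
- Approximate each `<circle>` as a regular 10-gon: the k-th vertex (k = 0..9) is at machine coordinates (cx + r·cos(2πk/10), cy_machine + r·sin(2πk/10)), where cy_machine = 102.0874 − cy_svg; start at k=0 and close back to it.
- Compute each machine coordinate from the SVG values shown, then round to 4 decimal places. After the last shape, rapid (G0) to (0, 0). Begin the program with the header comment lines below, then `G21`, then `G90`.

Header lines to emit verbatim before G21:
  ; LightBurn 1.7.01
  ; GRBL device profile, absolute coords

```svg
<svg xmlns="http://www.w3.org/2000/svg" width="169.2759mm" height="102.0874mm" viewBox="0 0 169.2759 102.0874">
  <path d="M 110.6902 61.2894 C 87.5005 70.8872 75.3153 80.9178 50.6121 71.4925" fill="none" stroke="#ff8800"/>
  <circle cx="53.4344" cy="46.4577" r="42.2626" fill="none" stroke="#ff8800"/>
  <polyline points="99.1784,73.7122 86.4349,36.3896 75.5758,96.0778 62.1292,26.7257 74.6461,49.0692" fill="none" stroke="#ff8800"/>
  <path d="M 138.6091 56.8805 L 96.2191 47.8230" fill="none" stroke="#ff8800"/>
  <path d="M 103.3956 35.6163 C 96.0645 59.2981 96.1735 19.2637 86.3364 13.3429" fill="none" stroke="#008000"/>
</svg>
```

; LightBurn 1.7.01
; GRBL device profile, absolute coords
G21
G90
G0 X110.6902 Y40.7980
M4 S764
G01 X97.9087 Y35.1465 F1375
G01 X86.6393 Y30.3458
G01 X75.7527 Y27.3505
G01 X64.1200 Y27.1153
G01 X50.6121 Y30.5949
M5
G0 X95.6970 Y55.6297
M4 S764
G01 X87.6256 Y80.4710 F1375
G01 X66.4943 Y95.8238
G01 X40.3745 Y95.8238
G01 X19.2432 Y80.4710
G01 X11.1718 Y55.6297
G01 X19.2432 Y30.7884
G01 X40.3745 Y15.4356
G01 X66.4943 Y15.4356
G01 X87.6256 Y30.7884
G01 X95.6970 Y55.6297
M5
G0 X99.1784 Y28.3752
M4 S764
G01 X86.4349 Y65.6978 F1375
G01 X75.5758 Y6.0096
G01 X62.1292 Y75.3617
G01 X74.6461 Y53.0182
M5
G0 X138.6091 Y45.2069
M4 S764
G01 X96.2191 Y54.2644 F1375
M5
G0 X103.3956 Y66.4711
M4 S415
G01 X99.7507 Y59.1253 F1786
G01 X97.0568 Y62.3756
G01 X94.4795 Y71.5261
G01 X91.1842 Y81.8810
G01 X86.3364 Y88.7445
M5
G0 X0.0000 Y0.0000

viewBox `0 0 169.2759 102.0874` with mm width/height → 1 unit = 1 mm. Flip: y_m = 102.0874 − y_svg.

**Shape 1** — `<path>` cubic bezier, stroke `#ff8800` → cut (S764, F1375). Control points (SVG): P0=(110.6902,61.2894), P1=(87.5005,70.8872), P2=(75.3153,80.9178), P3=(50.6121,71.4925); sampled at t=k/5. Machine vertices: (110.6902,40.7980) → (97.9087,35.1465) → (86.6393,30.3458) → (75.7527,27.3505) → (64.1200,27.1153) → (50.6121,30.5949). Open path.

**Shape 2** — `<circle>` circle, stroke `#ff8800` → cut (S764, F1375). Machine vertices: (95.6970,55.6297) → (87.6256,80.4710) → (66.4943,95.8238) → (40.3745,95.8238) → (19.2432,80.4710) → (11.1718,55.6297) → (19.2432,30.7884) → (40.3745,15.4356) → (66.4943,15.4356) → (87.6256,30.7884) → (95.6970,55.6297). Closed: final G1 returns to the first vertex.

**Shape 3** — `<polyline>` open polyline, stroke `#ff8800` → cut (S764, F1375). Machine vertices: (99.1784,28.3752) → (86.4349,65.6978) → (75.5758,6.0096) → (62.1292,75.3617) → (74.6461,53.0182). Open path.

**Shape 4** — `<path>` line segment, stroke `#ff8800` → cut (S764, F1375). Machine vertices: (138.6091,45.2069) → (96.2191,54.2644). Open path.

**Shape 5** — `<path>` cubic bezier, stroke `#008000` → score (S415, F1786). Control points (SVG): P0=(103.3956,35.6163), P1=(96.0645,59.2981), P2=(96.1735,19.2637), P3=(86.3364,13.3429); sampled at t=k/5. Machine vertices: (103.3956,66.4711) → (99.7507,59.1253) → (97.0568,62.3756) → (94.4795,71.5261) → (91.1842,81.8810) → (86.3364,88.7445). Open path.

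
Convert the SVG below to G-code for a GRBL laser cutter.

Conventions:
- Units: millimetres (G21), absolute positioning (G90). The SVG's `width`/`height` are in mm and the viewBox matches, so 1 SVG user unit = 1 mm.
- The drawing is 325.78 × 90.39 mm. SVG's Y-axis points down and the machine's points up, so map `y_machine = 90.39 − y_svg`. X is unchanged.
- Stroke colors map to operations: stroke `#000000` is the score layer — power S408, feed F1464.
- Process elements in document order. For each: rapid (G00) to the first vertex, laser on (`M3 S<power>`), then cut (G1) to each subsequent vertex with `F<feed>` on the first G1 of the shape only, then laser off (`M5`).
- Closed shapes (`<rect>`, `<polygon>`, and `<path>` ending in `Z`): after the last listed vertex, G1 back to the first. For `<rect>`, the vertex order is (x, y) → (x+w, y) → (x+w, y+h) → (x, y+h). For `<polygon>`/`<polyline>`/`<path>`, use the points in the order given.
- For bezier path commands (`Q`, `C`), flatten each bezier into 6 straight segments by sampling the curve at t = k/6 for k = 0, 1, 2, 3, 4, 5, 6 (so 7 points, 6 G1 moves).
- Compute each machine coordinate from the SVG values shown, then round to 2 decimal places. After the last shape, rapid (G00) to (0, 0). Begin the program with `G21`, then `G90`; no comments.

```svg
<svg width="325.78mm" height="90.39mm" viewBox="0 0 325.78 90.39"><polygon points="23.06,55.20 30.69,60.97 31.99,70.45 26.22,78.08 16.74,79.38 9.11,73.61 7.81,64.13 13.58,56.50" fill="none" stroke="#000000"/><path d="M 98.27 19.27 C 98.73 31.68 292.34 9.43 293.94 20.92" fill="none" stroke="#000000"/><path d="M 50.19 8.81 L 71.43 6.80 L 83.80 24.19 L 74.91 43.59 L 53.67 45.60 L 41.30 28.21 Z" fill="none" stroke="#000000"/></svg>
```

G21
G90
G00 X23.06 Y35.19
M3 S408
G1 X30.69 Y29.42 F1464
G1 X31.99 Y19.94
G1 X26.22 Y12.31
G1 X16.74 Y11.01
G1 X9.11 Y16.78
G1 X7.81 Y26.26
G1 X13.58 Y33.89
G1 X23.06 Y35.19
M5
G00 X98.27 Y71.12
M3 S408
G1 X112.81 Y67.49 F1464
G1 X148.85 Y67.73
G1 X195.68 Y69.95
G1 X242.60 Y72.25
G1 X278.92 Y72.72
G1 X293.94 Y69.47
M5
G00 X50.19 Y81.58
M3 S408
G1 X71.43 Y83.59 F1464
G1 X83.80 Y66.20
G1 X74.91 Y46.80
G1 X53.67 Y44.79
G1 X41.30 Y62.18
G1 X50.19 Y81.58
M5
G00 X0.00 Y0.00

Since the viewBox matches the mm dimensions, user units are millimetres directly. The only transform is the Y-flip y_m = 90.39 − y_svg.

Shape 1 is a regular polygon drawn with `<polygon>`. Its stroke #000000 means score at S408, F1464. After flipping Y the toolpath is (23.06,35.19) → (30.69,29.42) → (31.99,19.94) → (26.22,12.31) → (16.74,11.01) → (9.11,16.78) → (7.81,26.26) → (13.58,33.89) → (23.06,35.19), returning to the start.

Shape 2 is a cubic bezier drawn with `<path>`. Its stroke #000000 means score at S408, F1464. After flipping Y the toolpath is (98.27,71.12) → (112.81,67.49) → (148.85,67.73) → (195.68,69.95) → (242.60,72.25) → (278.92,72.72) → (293.94,69.47).

Shape 3 is a regular polygon drawn with `<path>`. Its stroke #000000 means score at S408, F1464. After flipping Y the toolpath is (50.19,81.58) → (71.43,83.59) → (83.80,66.20) → (74.91,46.80) → (53.67,44.79) → (41.30,62.18) → (50.19,81.58), returning to the start.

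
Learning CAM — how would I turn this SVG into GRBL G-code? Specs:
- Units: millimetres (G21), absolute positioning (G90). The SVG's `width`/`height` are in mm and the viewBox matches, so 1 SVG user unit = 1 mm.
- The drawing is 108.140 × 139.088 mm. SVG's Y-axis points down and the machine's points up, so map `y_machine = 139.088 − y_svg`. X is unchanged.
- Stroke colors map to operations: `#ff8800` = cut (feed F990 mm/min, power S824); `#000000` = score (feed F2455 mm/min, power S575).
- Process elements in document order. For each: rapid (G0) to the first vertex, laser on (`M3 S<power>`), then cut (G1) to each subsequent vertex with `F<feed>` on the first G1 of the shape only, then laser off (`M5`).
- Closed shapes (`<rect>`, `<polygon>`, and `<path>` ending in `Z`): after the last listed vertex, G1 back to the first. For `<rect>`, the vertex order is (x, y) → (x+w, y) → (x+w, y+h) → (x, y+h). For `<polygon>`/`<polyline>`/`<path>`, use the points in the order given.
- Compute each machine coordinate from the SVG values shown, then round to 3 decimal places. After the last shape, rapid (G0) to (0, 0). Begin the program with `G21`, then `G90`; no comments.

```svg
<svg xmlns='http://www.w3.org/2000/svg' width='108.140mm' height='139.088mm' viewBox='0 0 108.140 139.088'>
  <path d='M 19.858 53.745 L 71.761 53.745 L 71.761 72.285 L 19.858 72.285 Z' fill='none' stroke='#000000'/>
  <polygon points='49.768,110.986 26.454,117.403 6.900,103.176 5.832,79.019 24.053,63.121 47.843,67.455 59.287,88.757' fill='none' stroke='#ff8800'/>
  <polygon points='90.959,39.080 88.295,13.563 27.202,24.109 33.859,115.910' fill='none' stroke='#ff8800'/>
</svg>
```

1 u = 1 mm; y_m = 139.088 − y.

[1] `<path>` rectangle, #000000→score S575 F2455: (19.858,85.343) → (71.761,85.343) → (71.761,66.803) → (19.858,66.803) → (19.858,85.343) (closed)

[2] `<polygon>` regular polygon, #ff8800→cut S824 F990: (49.768,28.102) → (26.454,21.685) → (6.900,35.912) → (5.832,60.069) → (24.053,75.967) → (47.843,71.633) → (59.287,50.331) → (49.768,28.102) (closed)

[3] `<polygon>` closed polygon, #ff8800→cut S824 F990: (90.959,100.008) → (88.295,125.525) → (27.202,114.979) → (33.859,23.178) → (90.959,100.008) (closed)

G21
G90
G0 X19.858 Y85.343
M3 S575
G1 X71.761 Y85.343 F2455
G1 X71.761 Y66.803
G1 X19.858 Y66.803
G1 X19.858 Y85.343
M5
G0 X49.768 Y28.102
M3 S824
G1 X26.454 Y21.685 F990
G1 X6.900 Y35.912
G1 X5.832 Y60.069
G1 X24.053 Y75.967
G1 X47.843 Y71.633
G1 X59.287 Y50.331
G1 X49.768 Y28.102
M5
G0 X90.959 Y100.008
M3 S824
G1 X88.295 Y125.525 F990
G1 X27.202 Y114.979
G1 X33.859 Y23.178
G1 X90.959 Y100.008
M5
G0 X0.000 Y0.000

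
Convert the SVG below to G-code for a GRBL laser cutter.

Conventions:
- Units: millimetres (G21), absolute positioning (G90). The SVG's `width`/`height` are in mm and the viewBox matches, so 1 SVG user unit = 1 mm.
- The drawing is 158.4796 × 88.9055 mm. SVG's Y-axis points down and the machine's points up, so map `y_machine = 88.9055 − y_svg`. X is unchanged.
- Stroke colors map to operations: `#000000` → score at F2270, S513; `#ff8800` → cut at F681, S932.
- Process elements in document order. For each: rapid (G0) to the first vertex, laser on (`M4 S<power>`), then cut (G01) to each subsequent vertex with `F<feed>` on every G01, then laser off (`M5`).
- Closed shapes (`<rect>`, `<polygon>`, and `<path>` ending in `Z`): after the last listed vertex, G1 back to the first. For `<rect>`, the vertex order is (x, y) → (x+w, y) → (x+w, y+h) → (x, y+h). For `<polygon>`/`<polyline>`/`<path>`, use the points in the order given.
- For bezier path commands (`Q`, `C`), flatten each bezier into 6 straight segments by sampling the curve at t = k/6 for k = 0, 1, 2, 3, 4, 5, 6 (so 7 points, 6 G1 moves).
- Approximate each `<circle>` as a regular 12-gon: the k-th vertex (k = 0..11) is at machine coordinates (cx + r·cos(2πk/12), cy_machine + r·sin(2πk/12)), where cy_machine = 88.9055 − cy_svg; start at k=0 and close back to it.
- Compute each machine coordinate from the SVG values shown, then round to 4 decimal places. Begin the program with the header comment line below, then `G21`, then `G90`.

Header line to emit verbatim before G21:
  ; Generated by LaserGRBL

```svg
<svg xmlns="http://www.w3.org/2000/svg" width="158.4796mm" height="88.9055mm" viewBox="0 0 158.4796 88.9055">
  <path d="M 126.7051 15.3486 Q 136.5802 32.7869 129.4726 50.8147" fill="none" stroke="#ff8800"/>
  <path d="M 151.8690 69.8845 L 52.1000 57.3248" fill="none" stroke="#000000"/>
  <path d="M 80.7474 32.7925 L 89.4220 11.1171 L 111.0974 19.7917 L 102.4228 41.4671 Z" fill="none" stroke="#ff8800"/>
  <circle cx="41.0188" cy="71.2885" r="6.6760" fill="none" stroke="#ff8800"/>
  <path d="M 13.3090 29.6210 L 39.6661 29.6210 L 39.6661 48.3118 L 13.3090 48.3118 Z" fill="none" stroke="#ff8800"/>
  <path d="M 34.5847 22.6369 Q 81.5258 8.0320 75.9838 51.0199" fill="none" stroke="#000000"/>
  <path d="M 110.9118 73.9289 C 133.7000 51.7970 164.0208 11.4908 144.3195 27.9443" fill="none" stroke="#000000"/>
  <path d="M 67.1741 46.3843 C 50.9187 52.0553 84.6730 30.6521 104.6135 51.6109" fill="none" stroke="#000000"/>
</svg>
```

; Generated by LaserGRBL
G21
G90
G0 X126.7051 Y73.5569
M4 S932
G01 X129.5251 Y67.7278 F681
G01 X131.4015 Y61.8659 F681
G01 X132.3345 Y55.9712 F681
G01 X132.3240 Y50.0438 F681
G01 X131.3701 Y44.0837 F681
G01 X129.4726 Y38.0908 F681
M5
G0 X151.8690 Y19.0210
M4 S513
G01 X52.1000 Y31.5807 F2270
M5
G0 X80.7474 Y56.1130
M4 S932
G01 X89.4220 Y77.7884 F681
G01 X111.0974 Y69.1138 F681
G01 X102.4228 Y47.4384 F681
G01 X80.7474 Y56.1130 F681
M5
G0 X47.6948 Y17.6170
M4 S932
G01 X46.8004 Y20.9550 F681
G01 X44.3568 Y23.3986 F681
G01 X41.0188 Y24.2930 F681
G01 X37.6808 Y23.3986 F681
G01 X35.2372 Y20.9550 F681
G01 X34.3428 Y17.6170 F681
G01 X35.2372 Y14.2790 F681
G01 X37.6808 Y11.8354 F681
G01 X41.0188 Y10.9410 F681
G01 X44.3568 Y11.8354 F681
G01 X46.8004 Y14.2790 F681
G01 X47.6948 Y17.6170 F681
M5
G0 X13.3090 Y59.2845
M4 S932
G01 X39.6661 Y59.2845 F681
G01 X39.6661 Y40.5937 F681
G01 X13.3090 Y40.5937 F681
G01 X13.3090 Y59.2845 F681
M5
G0 X34.5847 Y66.2686
M4 S513
G01 X48.7739 Y69.5371 F2270
G01 X60.0473 Y69.6060 F2270
G01 X68.4050 Y66.4753 F2270
G01 X73.8470 Y60.1450 F2270
G01 X76.3733 Y50.6151 F2270
G01 X75.9838 Y37.8856 F2270
M5
G0 X110.9118 Y14.9766
M4 S513
G01 X122.6672 Y27.2102 F2270
G01 X134.0792 Y40.3913 F2270
G01 X143.5492 Y52.4384 F2270
G01 X149.4784 Y61.2701 F2270
G01 X150.2681 Y64.8049 F2270
G01 X144.3195 Y60.9612 F2270
M5
G0 X67.1741 Y42.5212
M4 S513
G01 X62.9184 Y41.6204 F2270
G01 X65.2248 Y43.3032 F2270
G01 X72.3203 Y45.6408 F2270
G01 X82.4322 Y46.7044 F2270
G01 X93.7876 Y44.5653 F2270
G01 X104.6135 Y37.2946 F2270
M5

1 u = 1 mm; y_m = 88.9055 − y.

[1] `<path>` quadratic bezier, #ff8800→cut S932 F681: (126.7051,73.5569) → (129.5251,67.7278) → (131.4015,61.8659) → (132.3345,55.9712) → (132.3240,50.0438) → (131.3701,44.0837) → (129.4726,38.0908)

[2] `<path>` line segment, #000000→score S513 F2270: (151.8690,19.0210) → (52.1000,31.5807)

[3] `<path>` regular polygon, #ff8800→cut S932 F681: (80.7474,56.1130) → (89.4220,77.7884) → (111.0974,69.1138) → (102.4228,47.4384) → (80.7474,56.1130) (closed)

[4] `<circle>` circle, #ff8800→cut S932 F681: (47.6948,17.6170) → (46.8004,20.9550) → (44.3568,23.3986) → (41.0188,24.2930) → (37.6808,23.3986) → (35.2372,20.9550) → (34.3428,17.6170) → (35.2372,14.2790) → (37.6808,11.8354) → (41.0188,10.9410) → (44.3568,11.8354) → (46.8004,14.2790) → (47.6948,17.6170) (closed)

[5] `<path>` rectangle, #ff8800→cut S932 F681: (13.3090,59.2845) → (39.6661,59.2845) → (39.6661,40.5937) → (13.3090,40.5937) → (13.3090,59.2845) (closed)

[6] `<path>` quadratic bezier, #000000→score S513 F2270: (34.5847,66.2686) → (48.7739,69.5371) → (60.0473,69.6060) → (68.4050,66.4753) → (73.8470,60.1450) → (76.3733,50.6151) → (75.9838,37.8856)

[7] `<path>` cubic bezier, #000000→score S513 F2270: (110.9118,14.9766) → (122.6672,27.2102) → (134.0792,40.3913) → (143.5492,52.4384) → (149.4784,61.2701) → (150.2681,64.8049) → (144.3195,60.9612)

[8] `<path>` cubic bezier, #000000→score S513 F2270: (67.1741,42.5212) → (62.9184,41.6204) → (65.2248,43.3032) → (72.3203,45.6408) → (82.4322,46.7044) → (93.7876,44.5653) → (104.6135,37.2946)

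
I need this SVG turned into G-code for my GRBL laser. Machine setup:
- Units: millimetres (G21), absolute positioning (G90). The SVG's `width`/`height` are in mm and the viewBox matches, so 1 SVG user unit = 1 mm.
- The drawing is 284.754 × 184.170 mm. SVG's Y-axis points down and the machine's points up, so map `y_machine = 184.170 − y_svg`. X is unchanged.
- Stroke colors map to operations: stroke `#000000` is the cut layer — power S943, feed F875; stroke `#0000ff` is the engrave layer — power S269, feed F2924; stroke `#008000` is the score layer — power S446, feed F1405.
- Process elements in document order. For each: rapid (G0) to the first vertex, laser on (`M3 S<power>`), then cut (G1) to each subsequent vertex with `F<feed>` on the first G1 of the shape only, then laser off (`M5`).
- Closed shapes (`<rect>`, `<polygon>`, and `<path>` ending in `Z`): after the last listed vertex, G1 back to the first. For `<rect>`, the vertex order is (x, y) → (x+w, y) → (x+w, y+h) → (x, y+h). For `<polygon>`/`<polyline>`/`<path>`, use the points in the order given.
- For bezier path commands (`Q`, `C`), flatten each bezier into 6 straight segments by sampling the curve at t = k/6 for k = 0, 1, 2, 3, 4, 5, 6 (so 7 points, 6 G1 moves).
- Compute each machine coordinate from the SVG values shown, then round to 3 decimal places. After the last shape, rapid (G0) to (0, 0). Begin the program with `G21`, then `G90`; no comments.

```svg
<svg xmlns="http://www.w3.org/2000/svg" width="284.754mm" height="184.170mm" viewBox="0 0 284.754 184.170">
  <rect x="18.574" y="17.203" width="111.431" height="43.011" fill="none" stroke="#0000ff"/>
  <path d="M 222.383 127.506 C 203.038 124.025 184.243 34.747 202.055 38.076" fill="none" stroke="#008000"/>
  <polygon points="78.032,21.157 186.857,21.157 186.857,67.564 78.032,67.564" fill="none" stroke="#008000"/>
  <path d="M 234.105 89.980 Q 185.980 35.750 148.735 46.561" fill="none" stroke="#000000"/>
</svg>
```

viewBox `0 0 284.754 184.170` with mm width/height → 1 unit = 1 mm. Flip: y_m = 184.170 − y_svg.

**Shape 1** — `<rect>` rectangle, stroke `#0000ff` → engrave (S269, F2924). Machine vertices: (18.574,166.967) → (130.005,166.967) → (130.005,123.956) → (18.574,123.956) → (18.574,166.967). Closed: final G1 returns to the first vertex.

**Shape 2** — `<path>` cubic bezier, stroke `#008000` → score (S446, F1405). Control points (SVG): P0=(222.383,127.506), P1=(203.038,124.025), P2=(184.243,34.747), P3=(202.055,38.076); sampled at t=k/6. Machine vertices: (222.383,56.664) → (212.923,64.728) → (204.557,82.136) → (198.285,103.933) → (195.110,125.162) → (196.033,140.867) → (202.055,146.094). Open path.

**Shape 3** — `<polygon>` rectangle, stroke `#008000` → score (S446, F1405). Machine vertices: (78.032,163.013) → (186.857,163.013) → (186.857,116.606) → (78.032,116.606) → (78.032,163.013). Closed: final G1 returns to the first vertex.

**Shape 4** — `<path>` quadratic bezier, stroke `#000000` → cut (S943, F875). Control points (SVG): P0=(234.105,89.980), P1=(185.980,35.750), P2=(148.735,46.561); sampled at t=k/6. Machine vertices: (234.105,94.190) → (218.366,110.460) → (203.231,123.117) → (188.700,132.160) → (174.774,137.590) → (161.452,139.406) → (148.735,137.609). Open path.

G21
G90
G0 X18.574 Y166.967
M3 S269
G1 X130.005 Y166.967 F2924
G1 X130.005 Y123.956
G1 X18.574 Y123.956
G1 X18.574 Y166.967
M5
G0 X222.383 Y56.664
M3 S446
G1 X212.923 Y64.728 F1405
G1 X204.557 Y82.136
G1 X198.285 Y103.933
G1 X195.110 Y125.162
G1 X196.033 Y140.867
G1 X202.055 Y146.094
M5
G0 X78.032 Y163.013
M3 S446
G1 X186.857 Y163.013 F1405
G1 X186.857 Y116.606
G1 X78.032 Y116.606
G1 X78.032 Y163.013
M5
G0 X234.105 Y94.190
M3 S943
G1 X218.366 Y110.460 F875
G1 X203.231 Y123.117
G1 X188.700 Y132.160
G1 X174.774 Y137.590
G1 X161.452 Y139.406
G1 X148.735 Y137.609
M5
G0 X0.000 Y0.000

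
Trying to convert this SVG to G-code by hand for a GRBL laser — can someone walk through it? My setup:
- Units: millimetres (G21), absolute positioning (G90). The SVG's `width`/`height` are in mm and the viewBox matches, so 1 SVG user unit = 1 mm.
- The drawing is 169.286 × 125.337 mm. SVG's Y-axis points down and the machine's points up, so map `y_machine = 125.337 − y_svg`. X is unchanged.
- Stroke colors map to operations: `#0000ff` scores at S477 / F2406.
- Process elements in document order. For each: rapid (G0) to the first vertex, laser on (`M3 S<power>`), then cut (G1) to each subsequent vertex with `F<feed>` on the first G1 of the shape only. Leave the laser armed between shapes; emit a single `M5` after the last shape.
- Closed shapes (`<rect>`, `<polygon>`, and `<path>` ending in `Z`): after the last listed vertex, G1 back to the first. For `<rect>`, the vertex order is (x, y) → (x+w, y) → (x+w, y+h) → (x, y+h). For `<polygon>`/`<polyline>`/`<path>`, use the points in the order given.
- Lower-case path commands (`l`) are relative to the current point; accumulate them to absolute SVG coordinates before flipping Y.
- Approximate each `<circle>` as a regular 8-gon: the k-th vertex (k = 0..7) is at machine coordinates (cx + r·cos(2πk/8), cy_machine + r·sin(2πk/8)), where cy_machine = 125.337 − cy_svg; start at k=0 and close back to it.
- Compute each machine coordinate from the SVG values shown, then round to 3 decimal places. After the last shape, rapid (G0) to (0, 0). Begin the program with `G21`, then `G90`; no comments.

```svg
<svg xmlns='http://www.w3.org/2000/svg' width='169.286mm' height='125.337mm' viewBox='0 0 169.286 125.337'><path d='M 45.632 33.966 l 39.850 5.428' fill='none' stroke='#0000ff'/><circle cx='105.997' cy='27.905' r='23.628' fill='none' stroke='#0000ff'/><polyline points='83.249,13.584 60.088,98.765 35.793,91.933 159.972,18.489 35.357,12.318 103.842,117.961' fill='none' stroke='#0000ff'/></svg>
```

1 u = 1 mm; y_m = 125.337 − y.

[1] `<path>` line segment, #0000ff→score S477 F2406: (45.632,91.371) → (85.482,85.943)

[2] `<circle>` circle, #0000ff→score S477 F2406: (129.625,97.432) → (122.705,114.140) → (105.997,121.060) → (89.289,114.140) → (82.369,97.432) → (89.289,80.724) → (105.997,73.804) → (122.705,80.724) → (129.625,97.432) (closed)

[3] `<polyline>` open polyline, #0000ff→score S477 F2406: (83.249,111.753) → (60.088,26.572) → (35.793,33.404) → (159.972,106.848) → (35.357,113.019) → (103.842,7.376)

G21
G90
G0 X45.632 Y91.371
M3 S477
G1 X85.482 Y85.943 F2406
G0 X129.625 Y97.432
M3 S477
G1 X122.705 Y114.140 F2406
G1 X105.997 Y121.060
G1 X89.289 Y114.140
G1 X82.369 Y97.432
G1 X89.289 Y80.724
G1 X105.997 Y73.804
G1 X122.705 Y80.724
G1 X129.625 Y97.432
G0 X83.249 Y111.753
M3 S477
G1 X60.088 Y26.572 F2406
G1 X35.793 Y33.404
G1 X159.972 Y106.848
G1 X35.357 Y113.019
G1 X103.842 Y7.376
M5
G0 X0.000 Y0.000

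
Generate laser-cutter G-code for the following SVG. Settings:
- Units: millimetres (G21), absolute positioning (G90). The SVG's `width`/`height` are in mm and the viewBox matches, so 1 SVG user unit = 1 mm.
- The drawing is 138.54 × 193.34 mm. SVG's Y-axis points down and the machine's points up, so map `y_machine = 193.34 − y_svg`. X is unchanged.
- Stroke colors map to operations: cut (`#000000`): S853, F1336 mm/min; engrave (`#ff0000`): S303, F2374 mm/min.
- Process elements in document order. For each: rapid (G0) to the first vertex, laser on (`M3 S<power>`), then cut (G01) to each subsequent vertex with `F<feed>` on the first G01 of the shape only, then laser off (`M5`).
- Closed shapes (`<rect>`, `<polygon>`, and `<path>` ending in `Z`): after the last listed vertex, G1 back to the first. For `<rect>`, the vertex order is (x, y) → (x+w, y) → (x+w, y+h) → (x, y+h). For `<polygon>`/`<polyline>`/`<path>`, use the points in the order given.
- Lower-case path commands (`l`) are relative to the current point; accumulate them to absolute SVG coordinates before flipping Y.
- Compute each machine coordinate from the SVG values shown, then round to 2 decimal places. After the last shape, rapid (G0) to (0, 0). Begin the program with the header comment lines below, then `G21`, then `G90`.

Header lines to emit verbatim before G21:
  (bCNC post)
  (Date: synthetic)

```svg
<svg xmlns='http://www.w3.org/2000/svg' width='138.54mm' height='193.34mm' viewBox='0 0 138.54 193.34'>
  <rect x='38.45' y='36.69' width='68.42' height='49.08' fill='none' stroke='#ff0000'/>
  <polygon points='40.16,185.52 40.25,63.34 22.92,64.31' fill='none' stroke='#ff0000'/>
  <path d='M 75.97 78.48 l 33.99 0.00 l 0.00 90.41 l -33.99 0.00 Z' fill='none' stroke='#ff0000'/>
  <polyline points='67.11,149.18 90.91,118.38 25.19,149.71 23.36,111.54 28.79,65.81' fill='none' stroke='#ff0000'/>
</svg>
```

viewBox `0 0 138.54 193.34` with mm width/height → 1 unit = 1 mm. Flip: y_m = 193.34 − y_svg.

**Shape 1** — `<rect>` rectangle, stroke `#ff0000` → engrave (S303, F2374). Machine vertices: (38.45,156.65) → (106.87,156.65) → (106.87,107.57) → (38.45,107.57) → (38.45,156.65). Closed: final G1 returns to the first vertex.

**Shape 2** — `<polygon>` closed polygon, stroke `#ff0000` → engrave (S303, F2374). Machine vertices: (40.16,7.82) → (40.25,130.00) → (22.92,129.03) → (40.16,7.82). Closed: final G1 returns to the first vertex.

**Shape 3** — `<path>` rectangle, stroke `#ff0000` → engrave (S303, F2374). Machine vertices: (75.97,114.86) → (109.96,114.86) → (109.96,24.45) → (75.97,24.45) → (75.97,114.86). Closed: final G1 returns to the first vertex.

**Shape 4** — `<polyline>` open polyline, stroke `#ff0000` → engrave (S303, F2374). Machine vertices: (67.11,44.16) → (90.91,74.96) → (25.19,43.63) → (23.36,81.80) → (28.79,127.53). Open path.

(bCNC post)
(Date: synthetic)
G21
G90
G0 X38.45 Y156.65
M3 S303
G01 X106.87 Y156.65 F2374
G01 X106.87 Y107.57
G01 X38.45 Y107.57
G01 X38.45 Y156.65
M5
G0 X40.16 Y7.82
M3 S303
G01 X40.25 Y130.00 F2374
G01 X22.92 Y129.03
G01 X40.16 Y7.82
M5
G0 X75.97 Y114.86
M3 S303
G01 X109.96 Y114.86 F2374
G01 X109.96 Y24.45
G01 X75.97 Y24.45
G01 X75.97 Y114.86
M5
G0 X67.11 Y44.16
M3 S303
G01 X90.91 Y74.96 F2374
G01 X25.19 Y43.63
G01 X23.36 Y81.80
G01 X28.79 Y127.53
M5
G0 X0.00 Y0.00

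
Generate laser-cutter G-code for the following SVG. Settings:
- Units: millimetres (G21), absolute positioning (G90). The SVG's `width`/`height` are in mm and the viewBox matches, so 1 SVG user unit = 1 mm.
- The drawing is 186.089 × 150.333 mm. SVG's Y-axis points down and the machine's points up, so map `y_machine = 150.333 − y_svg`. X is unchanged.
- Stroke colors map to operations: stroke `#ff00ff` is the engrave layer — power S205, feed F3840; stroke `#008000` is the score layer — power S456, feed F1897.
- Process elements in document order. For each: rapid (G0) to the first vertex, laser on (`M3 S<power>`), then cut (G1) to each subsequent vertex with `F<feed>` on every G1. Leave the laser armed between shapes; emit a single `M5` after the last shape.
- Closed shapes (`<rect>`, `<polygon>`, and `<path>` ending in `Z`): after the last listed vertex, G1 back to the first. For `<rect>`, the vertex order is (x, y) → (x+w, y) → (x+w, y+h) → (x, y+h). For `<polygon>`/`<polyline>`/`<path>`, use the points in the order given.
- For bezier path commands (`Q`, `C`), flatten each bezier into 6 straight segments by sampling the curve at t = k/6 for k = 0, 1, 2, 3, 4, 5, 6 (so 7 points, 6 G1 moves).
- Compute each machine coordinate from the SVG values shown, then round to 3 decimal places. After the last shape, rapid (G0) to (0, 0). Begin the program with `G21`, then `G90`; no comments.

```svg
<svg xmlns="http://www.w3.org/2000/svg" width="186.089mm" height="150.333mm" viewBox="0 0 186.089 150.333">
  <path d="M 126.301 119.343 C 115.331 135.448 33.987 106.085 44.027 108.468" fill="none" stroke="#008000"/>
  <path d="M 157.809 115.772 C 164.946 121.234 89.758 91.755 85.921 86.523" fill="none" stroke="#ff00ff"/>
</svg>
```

G21
G90
G0 X126.301 Y30.990
M3 S456
G1 X115.700 Y26.369 F1897
G1 X97.864 Y27.181 F1897
G1 X77.285 Y31.282 F1897
G1 X58.457 Y36.526 F1897
G1 X45.873 Y40.768 F1897
G1 X44.027 Y41.865 F1897
G0 X157.809 Y34.561
M3 S205
G1 X155.229 Y34.468 F3840
G1 X143.196 Y38.554 F3840
G1 X125.980 Y45.175 F3840
G1 X107.850 Y52.688 F3840
G1 X93.074 Y59.447 F3840
G1 X85.921 Y63.810 F3840
M5
G0 X0.000 Y0.000

1 u = 1 mm; y_m = 150.333 − y.

[1] `<path>` cubic bezier, #008000→score S456 F1897: (126.301,30.990) → (115.700,26.369) → (97.864,27.181) → (77.285,31.282) → (58.457,36.526) → (45.873,40.768) → (44.027,41.865)

[2] `<path>` cubic bezier, #ff00ff→engrave S205 F3840: (157.809,34.561) → (155.229,34.468) → (143.196,38.554) → (125.980,45.175) → (107.850,52.688) → (93.074,59.447) → (85.921,63.810)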